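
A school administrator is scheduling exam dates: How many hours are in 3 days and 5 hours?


Days: 3
Extra hours: 5
Hours per day: 24
Days to hours: 3 x 24 = 72
Total: 72 + 5 = 77

77


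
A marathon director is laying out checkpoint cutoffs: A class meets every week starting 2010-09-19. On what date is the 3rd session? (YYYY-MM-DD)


First occurrence: 2010-09-19 (occurrence 1)
Each occurrence is 7 days after the previous.
Occurrence 3 is 2 weeks after the first.
2 weeks = 14 days
2010-09-19 + 14 days = 2010-10-03

2010-10-03


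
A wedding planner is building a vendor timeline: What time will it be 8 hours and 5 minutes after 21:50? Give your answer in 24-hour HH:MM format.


Start time: 21:50
Adding: 8 hours 5 minutes
Minutes: 50 + 5 = 55
Hours: 21 + 8 + 0 = 29
Hour wraparound: 29 mod 24 = 5
Result: 05:55

05:55


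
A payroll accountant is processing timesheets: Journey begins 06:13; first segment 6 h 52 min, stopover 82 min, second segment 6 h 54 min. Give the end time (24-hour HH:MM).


Depart: 06:13
Leg 1: +412 min -> 13:05
Layover: +82 min -> 14:27
Leg 2: +414 min -> 21:21
Total travel: 908 minutes = 15h 8m
Arrival: 21:21

21:21


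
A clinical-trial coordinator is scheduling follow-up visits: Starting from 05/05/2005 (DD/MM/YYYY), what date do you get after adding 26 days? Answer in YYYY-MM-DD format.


Start: 2005-05-05
Adding 26 days
Days remaining in May: 26
Result: 2005-05-31

2005-05-31


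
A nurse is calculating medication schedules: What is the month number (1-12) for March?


Calendar month order:
2. February
3. March <--
4. April
March is month number 3

3


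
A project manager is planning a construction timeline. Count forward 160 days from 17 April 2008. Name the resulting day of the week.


Start: 2008-04-17 (Thursday)
Step 1 - find target date: add 160 days
  2008-04-17 + 160 days = 2008-09-24
Step 2 - day of week:
  160 mod 7 = 6
  Thursday + 6 days -> Wednesday
Result: Wednesday (2008-09-24)

Wednesday


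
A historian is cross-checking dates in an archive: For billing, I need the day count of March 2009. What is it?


Month: March
Year: 2009
March is a 31-day month
Total: 31 days

31


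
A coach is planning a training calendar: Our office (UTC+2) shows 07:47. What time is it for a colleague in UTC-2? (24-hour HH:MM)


Local time: 07:47 at UTC+2 (offset 2h)
Target zone: UTC-2 (offset -2h)
Difference: -2 - (2) = -4 hours
Calculation: 7 + (-4) = 3
Result: 03:47

03:47


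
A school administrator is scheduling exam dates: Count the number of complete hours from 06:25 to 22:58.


Start: 06:25
End: 22:58
Hour difference: 22 - 6 = 16 hours
Minute difference: 58 - 25 = 33 minutes
Total minutes: 993
Complete hours: 993 / 60 = 16 (remainder 33)

16


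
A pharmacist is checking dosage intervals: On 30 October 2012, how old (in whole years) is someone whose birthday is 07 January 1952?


Birth: 1952-01-07
Reference: 2012-10-30
Year difference: 2012 - 1952 = 60
Has birthday (01-07) occurred by 10-30? Yes
Age in full years: 60

60


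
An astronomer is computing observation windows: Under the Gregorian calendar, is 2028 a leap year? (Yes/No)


Year: 2028
Divisible by 4? 2028 / 4 = 507.0 -> Yes
Divisible by 100? 2028 / 100 = 20.28 -> No
Divisible by 4 but not 100, so it IS a leap year

Yes


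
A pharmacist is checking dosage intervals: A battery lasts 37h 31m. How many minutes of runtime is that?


Hours: 37
Extra minutes: 31
Minutes per hour: 60
Hours to minutes: 37 x 60 = 2220
Total: 2220 + 31 = 2251

2251


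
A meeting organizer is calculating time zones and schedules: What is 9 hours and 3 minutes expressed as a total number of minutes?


Hours: 9
Minutes: 3
Convert hours to minutes: 9 x 60 = 540
Add remaining minutes: 540 + 3 = 543

543


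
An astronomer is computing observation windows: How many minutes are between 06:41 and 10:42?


Start time: 06:41 = 401 minutes from midnight
End time: 10:42 = 642 minutes from midnight
Difference: 642 - 401 = 241 minutes
That is 4 hours and 1 minutes

241


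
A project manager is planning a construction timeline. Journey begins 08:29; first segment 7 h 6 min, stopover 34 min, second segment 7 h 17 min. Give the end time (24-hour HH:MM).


Depart: 08:29
Leg 1: +426 min -> 15:35
Layover: +34 min -> 16:09
Leg 2: +437 min -> 23:26
Total travel: 897 minutes = 14h 57m
Arrival: 23:26

23:26


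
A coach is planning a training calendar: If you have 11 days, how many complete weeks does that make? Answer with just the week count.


Total days: 11
Days per week: 7
Division: 11 / 7 = 1 remainder 4
Complete weeks: 1
Remaining days: 4

1


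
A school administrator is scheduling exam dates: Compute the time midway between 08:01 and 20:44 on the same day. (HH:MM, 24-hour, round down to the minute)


Start time: 08:01 = 481 minutes from midnight
End time: 20:44 = 1244 minutes from midnight
Sum: 481 + 1244 = 1725
Midpoint: 1725 / 2 = 862 minutes
Convert: 862 / 60 = 14 hours, 22 minutes
Result: 14:22

14:22


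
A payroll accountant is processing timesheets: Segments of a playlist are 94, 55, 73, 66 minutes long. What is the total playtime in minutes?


Durations: 94, 55, 73, 66
Running sum: 94
+ 55 = 149
+ 73 = 222
+ 66 = 288
Total duration: 288 minutes
That is 4 hours and 48 minutes

288


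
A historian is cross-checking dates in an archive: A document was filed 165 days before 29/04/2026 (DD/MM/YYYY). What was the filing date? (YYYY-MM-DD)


Start: 2026-04-29
Subtracting 165 days
Days already passed in April: 29
After going back through April: 136 more days to subtract
March 2026: 31 days, 105 remaining
February 2026: 28 days, 77 remaining
January 2026: 31 days, 46 remaining
December 2025: 31 days, 15 remaining
Result: 2025-11-15

2025-11-15


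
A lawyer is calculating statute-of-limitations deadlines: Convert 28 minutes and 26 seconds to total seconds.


Minutes: 28
Extra seconds: 26
Seconds per minute: 60
Minutes to seconds: 28 x 60 = 1680
Total: 1680 + 26 = 1706

1706


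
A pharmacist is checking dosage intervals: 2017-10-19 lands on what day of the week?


Date: 2017-10-19
January 1, 2017 is a Sunday
Day of year: 292
Offset from Jan 1: 291 days
291 mod 7 = 4
Result: Thursday

Thursday


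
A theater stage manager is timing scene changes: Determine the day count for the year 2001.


Year: 2001
Check leap year rules:
Divisible by 4? No
2001 is not a leap year
Days: 365

365


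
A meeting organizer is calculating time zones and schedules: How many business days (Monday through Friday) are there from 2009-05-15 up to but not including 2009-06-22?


Start: 2009-05-15 (Friday)
End (exclusive): 2009-06-22 (Monday)
Total calendar days: 38
Full weeks: 38 // 7 = 5 -> 25 weekdays
Remaining 3 days starting on Friday:
  Fri(w), Sat(-), Sun(-) -> 1 weekdays
Total business days: 25 + 1 = 26

26


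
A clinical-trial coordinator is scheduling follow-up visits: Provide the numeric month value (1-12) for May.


Calendar month order:
4. April
5. May <--
6. June
May is month number 5

5


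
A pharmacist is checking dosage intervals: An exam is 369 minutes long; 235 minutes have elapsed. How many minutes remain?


Total budget: 369 minutes
Time used: 235 minutes
Remaining: 369 - 235 = 134 minutes
Percent used: 63.7%
Percent remaining: 36.3%

134


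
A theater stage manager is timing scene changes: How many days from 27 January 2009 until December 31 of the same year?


Start: January 27, 2009
End: December 31, 2009
Days left in January: 4
February: 28
March: 31
April: 30
May: 31
... plus remaining months
Sum of remaining months: 334
Total: 4 + 334 = 338

338


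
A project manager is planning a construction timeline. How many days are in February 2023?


Month: February
Year: 2023
2023 is not a leap year
February has 28 days
Total: 28 days

28


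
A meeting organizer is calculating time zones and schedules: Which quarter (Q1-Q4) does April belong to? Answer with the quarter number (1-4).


Month: April (month 4)
Q1: January-March (months 1-3)
Q2: April-June (months 4-6)
Q3: July-September (months 7-9)
Q4: October-December (months 10-12)
Month 4 falls in Q2

2


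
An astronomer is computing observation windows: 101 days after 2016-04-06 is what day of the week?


Start: 2016-04-06 (Wednesday)
Step 1 - find target date: add 101 days
  2016-04-06 + 101 days = 2016-07-16
Step 2 - day of week:
  101 mod 7 = 3
  Wednesday + 3 days -> Saturday
Result: Saturday (2016-07-16)

Saturday


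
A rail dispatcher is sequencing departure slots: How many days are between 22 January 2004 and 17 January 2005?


Start date: 2004-01-22
End date: 2005-01-17
Jan 2004: +10 days
Feb 2004: +29 days
Mar 2004: +31 days
... (10 more months)
Total: 361 days

361


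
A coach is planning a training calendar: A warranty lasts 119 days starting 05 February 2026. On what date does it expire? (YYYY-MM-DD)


Start: 2026-02-05
Adding 119 days
Days remaining in February: 23
After February: 96 days still to add
March 2026: 31 days, 65 remaining
April 2026: 30 days, 35 remaining
May 2026: 31 days, 4 remaining
June 2026 has 30 days, need 4
Result: 2026-06-04

2026-06-04


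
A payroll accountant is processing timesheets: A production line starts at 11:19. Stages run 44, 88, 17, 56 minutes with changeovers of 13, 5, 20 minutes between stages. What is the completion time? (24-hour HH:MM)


Start: 11:19 = 679 min from midnight
  after task 1 (44 min): 12:03
  after break (13 min): 12:16
  after task 2 (88 min): 13:44
  after break (5 min): 13:49
  after task 3 (17 min): 14:06
  after break (20 min): 14:26
  after task 4 (56 min): 15:22
Total elapsed: 243 minutes
End time: 15:22

15:22


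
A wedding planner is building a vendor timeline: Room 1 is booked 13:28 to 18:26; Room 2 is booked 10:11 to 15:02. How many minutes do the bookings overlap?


Interval A: [808, 1106] minutes from midnight
Interval B: [611, 902] minutes from midnight
Overlap start = max(808, 611) = 808
Overlap end = min(1106, 902) = 902
Overlap = 902 - 808 = 94 minutes

94


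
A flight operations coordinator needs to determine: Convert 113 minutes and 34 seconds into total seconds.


Minutes: 113
Seconds: 34
Convert minutes to seconds: 113 x 60 = 6780
Add remaining seconds: 6780 + 34 = 6814

6814


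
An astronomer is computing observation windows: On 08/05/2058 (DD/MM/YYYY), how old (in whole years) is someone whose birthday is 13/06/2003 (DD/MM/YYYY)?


Birth: 2003-06-13
Reference: 2058-05-08
Year difference: 2058 - 2003 = 55
Has birthday (06-13) occurred by 05-08? No
Birthday not yet reached this year -> subtract 1
Age in full years: 54

54


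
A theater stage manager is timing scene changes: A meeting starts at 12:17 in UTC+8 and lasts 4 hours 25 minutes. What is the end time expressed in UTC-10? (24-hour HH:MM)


Start: 12:17 in UTC+8
Step 1 - add duration:
  minutes: 17 + 25 = 42
  hours: 12 + 4 + 0 = 16
  end in UTC+8: 16:42
Step 2 - convert UTC+8 -> UTC-10:
  offset difference: -10 - (8) = -18 hours
  16 + (-18) = -2 -> mod 24 = 22
Result: 22:42 in UTC-10

22:42


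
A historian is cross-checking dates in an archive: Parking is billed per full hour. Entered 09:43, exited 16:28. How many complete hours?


Start: 09:43
End: 16:28
Hour difference: 16 - 9 = 7 hours
Minute difference: 28 - 43 = -15 minutes
Total minutes: 405
Complete hours: 405 / 60 = 6 (remainder 45)

6


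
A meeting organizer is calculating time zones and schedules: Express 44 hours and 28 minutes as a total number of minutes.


Hours: 44
Extra minutes: 28
Minutes per hour: 60
Hours to minutes: 44 x 60 = 2640
Total: 2640 + 28 = 2668

2668


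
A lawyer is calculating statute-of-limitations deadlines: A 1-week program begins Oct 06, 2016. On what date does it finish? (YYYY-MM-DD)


Start: 2016-10-06
Weeks to add: 1
Convert to days: 1 x 7 = 7 days
Add 7 days to 2016-10-06
Result: 2016-10-13

2016-10-13


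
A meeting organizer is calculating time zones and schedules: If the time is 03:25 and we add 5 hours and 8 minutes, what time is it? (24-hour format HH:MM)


Start time: 03:25
Adding: 5 hours 8 minutes
Minutes: 25 + 8 = 33
Hours: 3 + 5 + 0 = 8
Result: 08:33

08:33


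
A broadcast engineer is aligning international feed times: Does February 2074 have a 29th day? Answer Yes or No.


Year: 2074
Divisible by 4? 2074 / 4 = 518.5 -> No
Not divisible by 4, so NOT a leap year

No


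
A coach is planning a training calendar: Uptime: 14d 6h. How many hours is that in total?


Days: 14
Extra hours: 6
Hours per day: 24
Days to hours: 14 x 24 = 336
Total: 336 + 6 = 342

342


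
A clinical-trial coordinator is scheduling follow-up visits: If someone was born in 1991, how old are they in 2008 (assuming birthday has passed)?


Birth year: 1991
Current year: 2008
Age = current year - birth year
Age = 2008 - 1991 = 17

17


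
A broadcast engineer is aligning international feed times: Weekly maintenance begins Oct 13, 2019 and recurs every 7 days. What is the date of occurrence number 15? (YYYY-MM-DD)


First occurrence: 2019-10-13 (occurrence 1)
Each occurrence is 7 days after the previous.
Occurrence 15 is 14 weeks after the first.
14 weeks = 98 days
2019-10-13 + 98 days = 2020-01-19

2020-01-19


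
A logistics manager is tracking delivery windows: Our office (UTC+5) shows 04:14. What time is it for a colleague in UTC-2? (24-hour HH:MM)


Local time: 04:14 at UTC+5 (offset 5h)
Target zone: UTC-2 (offset -2h)
Difference: -2 - (5) = -7 hours
Calculation: 4 + (-7) = -3
Wraparound: (-3) mod 24 = 21
Result: 21:14

21:14


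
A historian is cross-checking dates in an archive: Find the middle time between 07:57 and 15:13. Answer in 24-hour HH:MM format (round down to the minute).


Start time: 07:57 = 477 minutes from midnight
End time: 15:13 = 913 minutes from midnight
Sum: 477 + 913 = 1390
Midpoint: 1390 / 2 = 695 minutes
Convert: 695 / 60 = 11 hours, 35 minutes
Result: 11:35

11:35


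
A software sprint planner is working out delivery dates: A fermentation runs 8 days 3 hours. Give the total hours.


Days: 8
Extra hours: 3
Hours per day: 24
Days to hours: 8 x 24 = 192
Total: 192 + 3 = 195

195


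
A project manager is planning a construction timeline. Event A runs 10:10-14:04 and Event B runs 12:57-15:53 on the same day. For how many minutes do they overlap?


Interval A: [610, 844] minutes from midnight
Interval B: [777, 953] minutes from midnight
Overlap start = max(610, 777) = 777
Overlap end = min(844, 953) = 844
Overlap = 844 - 777 = 67 minutes

67


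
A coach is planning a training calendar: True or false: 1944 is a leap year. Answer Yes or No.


Year: 1944
Divisible by 4? 1944 / 4 = 486.0 -> Yes
Divisible by 100? 1944 / 100 = 19.44 -> No
Divisible by 4 but not 100, so it IS a leap year

Yes


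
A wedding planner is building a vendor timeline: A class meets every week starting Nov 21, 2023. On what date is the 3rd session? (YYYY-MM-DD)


First occurrence: 2023-11-21 (occurrence 1)
Each occurrence is 7 days after the previous.
Occurrence 3 is 2 weeks after the first.
2 weeks = 14 days
2023-11-21 + 14 days = 2023-12-05

2023-12-05


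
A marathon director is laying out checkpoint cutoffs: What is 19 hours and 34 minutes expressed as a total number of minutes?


Hours: 19
Minutes: 34
Convert hours to minutes: 19 x 60 = 1140
Add remaining minutes: 1140 + 34 = 1174

1174


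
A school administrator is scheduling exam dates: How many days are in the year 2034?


Year: 2034
Check leap year rules:
Divisible by 4? No
2034 is not a leap year
Days: 365

365


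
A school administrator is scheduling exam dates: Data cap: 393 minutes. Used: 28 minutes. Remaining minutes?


Total budget: 393 minutes
Time used: 28 minutes
Remaining: 393 - 28 = 365 minutes
Percent used: 7.1%
Percent remaining: 92.9%

365


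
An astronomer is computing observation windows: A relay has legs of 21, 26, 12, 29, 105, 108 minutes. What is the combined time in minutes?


Durations: 21, 26, 12, 29, 105, 108
Running sum: 21
+ 26 = 47
+ 12 = 59
+ 29 = 88
+ 105 = 193
+ 108 = 301
Total duration: 301 minutes
That is 5 hours and 1 minutes

301


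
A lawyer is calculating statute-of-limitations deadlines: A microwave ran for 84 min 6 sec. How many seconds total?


Minutes: 84
Extra seconds: 6
Seconds per minute: 60
Minutes to seconds: 84 x 60 = 5040
Total: 5040 + 6 = 5046

5046


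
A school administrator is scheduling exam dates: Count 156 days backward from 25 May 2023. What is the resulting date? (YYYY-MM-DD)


Start: 2023-05-25
Subtracting 156 days
Days already passed in May: 25
After going back through May: 131 more days to subtract
April 2023: 30 days, 101 remaining
March 2023: 31 days, 70 remaining
February 2023: 28 days, 42 remaining
January 2023: 31 days, 11 remaining
Result: 2022-12-20

2022-12-20


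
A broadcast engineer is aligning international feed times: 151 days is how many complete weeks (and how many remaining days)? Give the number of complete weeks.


Total days: 151
Days per week: 7
Division: 151 / 7 = 21 remainder 4
Complete weeks: 21
Remaining days: 4

21


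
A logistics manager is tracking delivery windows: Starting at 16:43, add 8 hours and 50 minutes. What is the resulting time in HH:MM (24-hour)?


Start time: 16:43
Adding: 8 hours 50 minutes
Minutes: 43 + 50 = 93
Minute overflow: 93 >= 60, so carry 1 hour, minutes = 33
Hours: 16 + 8 + 1 = 25
Hour wraparound: 25 mod 24 = 1
Result: 01:33

01:33


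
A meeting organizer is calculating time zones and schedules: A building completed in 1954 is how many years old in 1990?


Birth year: 1954
Current year: 1990
Age = current year - birth year
Age = 1990 - 1954 = 36

36


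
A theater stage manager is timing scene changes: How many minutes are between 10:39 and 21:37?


Start time: 10:39 = 639 minutes from midnight
End time: 21:37 = 1297 minutes from midnight
Difference: 1297 - 639 = 658 minutes
That is 10 hours and 58 minutes

658


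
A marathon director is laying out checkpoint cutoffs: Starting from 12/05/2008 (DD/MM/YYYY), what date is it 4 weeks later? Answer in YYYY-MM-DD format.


Start: 2008-05-12
Weeks to add: 4
Convert to days: 4 x 7 = 28 days
Add 28 days to 2008-05-12
Result: 2008-06-09

2008-06-09


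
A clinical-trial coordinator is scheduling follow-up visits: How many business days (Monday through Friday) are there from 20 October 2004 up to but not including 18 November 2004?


Start: 2004-10-20 (Wednesday)
End (exclusive): 2004-11-18 (Thursday)
Total calendar days: 29
Full weeks: 29 // 7 = 4 -> 20 weekdays
Remaining 1 days starting on Wednesday:
  Wed(w) -> 1 weekdays
Total business days: 20 + 1 = 21

21


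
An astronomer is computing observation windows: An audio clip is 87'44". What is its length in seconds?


Minutes: 87
Seconds: 44
Convert minutes to seconds: 87 x 60 = 5220
Add remaining seconds: 5220 + 44 = 5264

5264


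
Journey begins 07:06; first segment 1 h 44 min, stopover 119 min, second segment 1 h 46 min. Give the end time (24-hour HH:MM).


Depart: 07:06
Leg 1: +104 min -> 08:50
Layover: +119 min -> 10:49
Leg 2: +106 min -> 12:35
Total travel: 329 minutes = 5h 29m
Arrival: 12:35

12:35


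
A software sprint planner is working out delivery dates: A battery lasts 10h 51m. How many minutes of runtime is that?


Hours: 10
Extra minutes: 51
Minutes per hour: 60
Hours to minutes: 10 x 60 = 600
Total: 600 + 51 = 651

651


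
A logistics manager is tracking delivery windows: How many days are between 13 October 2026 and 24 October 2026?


Start date: 2026-10-13
End date: 2026-10-24
Oct 2026: +11 days
Total: 11 days

11


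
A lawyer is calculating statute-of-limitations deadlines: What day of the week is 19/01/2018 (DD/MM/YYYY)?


Date: 2018-01-19
January 1, 2018 is a Monday
Day of year: 19
Offset from Jan 1: 18 days
18 mod 7 = 4
Result: Friday

Friday


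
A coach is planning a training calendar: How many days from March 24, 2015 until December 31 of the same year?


Start: March 24, 2015
End: December 31, 2015
Days left in March: 7
April: 30
May: 31
June: 30
July: 31
... plus remaining months
Sum of remaining months: 275
Total: 7 + 275 = 282

282


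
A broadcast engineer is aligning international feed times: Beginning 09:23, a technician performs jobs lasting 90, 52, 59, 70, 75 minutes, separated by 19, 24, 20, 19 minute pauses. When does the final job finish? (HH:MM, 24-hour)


Start: 09:23 = 563 min from midnight
  after task 1 (90 min): 10:53
  after break (19 min): 11:12
  after task 2 (52 min): 12:04
  after break (24 min): 12:28
  after task 3 (59 min): 13:27
  after break (20 min): 13:47
  after task 4 (70 min): 14:57
  after break (19 min): 15:16
  after task 5 (75 min): 16:31
Total elapsed: 428 minutes
End time: 16:31

16:31


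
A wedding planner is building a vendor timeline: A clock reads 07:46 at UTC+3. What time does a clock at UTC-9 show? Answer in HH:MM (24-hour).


Local time: 07:46 at UTC+3 (offset 3h)
Target zone: UTC-9 (offset -9h)
Difference: -9 - (3) = -12 hours
Calculation: 7 + (-12) = -5
Wraparound: (-5) mod 24 = 19
Result: 19:46

19:46


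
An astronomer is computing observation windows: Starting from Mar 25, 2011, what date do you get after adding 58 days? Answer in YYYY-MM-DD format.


Start: 2011-03-25
Adding 58 days
Days remaining in March: 6
After March: 52 days still to add
April 2011: 30 days, 22 remaining
May 2011 has 31 days, need 22
Result: 2011-05-22

2011-05-22


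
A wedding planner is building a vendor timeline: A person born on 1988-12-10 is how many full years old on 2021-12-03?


Birth: 1988-12-10
Reference: 2021-12-03
Year difference: 2021 - 1988 = 33
Has birthday (12-10) occurred by 12-03? No
Birthday not yet reached this year -> subtract 1
Age in full years: 32

32


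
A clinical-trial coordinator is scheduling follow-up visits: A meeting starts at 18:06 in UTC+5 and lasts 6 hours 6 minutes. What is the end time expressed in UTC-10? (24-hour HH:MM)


Start: 18:06 in UTC+5
Step 1 - add duration:
  minutes: 6 + 6 = 12
  hours: 18 + 6 + 0 = 24
  end in UTC+5: 00:12
Step 2 - convert UTC+5 -> UTC-10:
  offset difference: -10 - (5) = -15 hours
  0 + (-15) = -15 -> mod 24 = 9
Result: 09:12 in UTC-10

09:12


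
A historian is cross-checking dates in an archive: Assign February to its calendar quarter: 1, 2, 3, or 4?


Month: February (month 2)
Q1: January-March (months 1-3)
Q2: April-June (months 4-6)
Q3: July-September (months 7-9)
Q4: October-December (months 10-12)
Month 2 falls in Q1

1


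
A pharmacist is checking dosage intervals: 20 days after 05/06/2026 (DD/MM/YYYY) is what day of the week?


Start: 2026-06-05 (Friday)
Step 1 - find target date: add 20 days
  2026-06-05 + 20 days = 2026-06-25
Step 2 - day of week:
  20 mod 7 = 6
  Friday + 6 days -> Thursday
Result: Thursday (2026-06-25)

Thursday


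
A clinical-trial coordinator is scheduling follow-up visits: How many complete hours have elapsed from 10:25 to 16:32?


Start: 10:25
End: 16:32
Hour difference: 16 - 10 = 6 hours
Minute difference: 32 - 25 = 7 minutes
Total minutes: 367
Complete hours: 367 / 60 = 6 (remainder 7)

6


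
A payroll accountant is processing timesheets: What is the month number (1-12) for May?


Calendar month order:
4. April
5. May <--
6. June
May is month number 5

5


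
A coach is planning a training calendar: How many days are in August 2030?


Month: August
Year: 2030
August is a 31-day month
Total: 31 days

31


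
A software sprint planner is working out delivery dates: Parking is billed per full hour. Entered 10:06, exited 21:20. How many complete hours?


Start: 10:06
End: 21:20
Hour difference: 21 - 10 = 11 hours
Minute difference: 20 - 6 = 14 minutes
Total minutes: 674
Complete hours: 674 / 60 = 11 (remainder 14)

11


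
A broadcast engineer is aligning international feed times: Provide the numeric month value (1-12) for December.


Calendar month order:
11. November
12. December <--
December is month number 12

12


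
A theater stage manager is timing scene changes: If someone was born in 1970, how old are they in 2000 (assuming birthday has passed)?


Birth year: 1970
Current year: 2000
Age = current year - birth year
Age = 2000 - 1970 = 30

30


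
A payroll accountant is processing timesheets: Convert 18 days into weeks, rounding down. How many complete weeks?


Total days: 18
Days per week: 7
Division: 18 / 7 = 2 remainder 4
Complete weeks: 2
Remaining days: 4

2


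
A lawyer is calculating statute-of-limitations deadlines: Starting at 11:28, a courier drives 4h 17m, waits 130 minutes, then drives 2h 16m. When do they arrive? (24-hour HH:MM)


Depart: 11:28
Leg 1: +257 min -> 15:45
Layover: +130 min -> 17:55
Leg 2: +136 min -> 20:11
Total travel: 523 minutes = 8h 43m
Arrival: 20:11

20:11


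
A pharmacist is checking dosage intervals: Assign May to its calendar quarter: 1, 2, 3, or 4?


Month: May (month 5)
Q1: January-March (months 1-3)
Q2: April-June (months 4-6)
Q3: July-September (months 7-9)
Q4: October-December (months 10-12)
Month 5 falls in Q2

2


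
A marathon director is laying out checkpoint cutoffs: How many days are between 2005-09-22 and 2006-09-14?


Start date: 2005-09-22
End date: 2006-09-14
Sep 2005: +9 days
Oct 2005: +31 days
Nov 2005: +30 days
... (10 more months)
Total: 357 days

357


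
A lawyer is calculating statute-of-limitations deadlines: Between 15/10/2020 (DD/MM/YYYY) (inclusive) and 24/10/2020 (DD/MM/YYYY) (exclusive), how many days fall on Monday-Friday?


Start: 2020-10-15 (Thursday)
End (exclusive): 2020-10-24 (Saturday)
Total calendar days: 9
Full weeks: 9 // 7 = 1 -> 5 weekdays
Remaining 2 days starting on Thursday:
  Thu(w), Fri(w) -> 2 weekdays
Total business days: 5 + 2 = 7

7


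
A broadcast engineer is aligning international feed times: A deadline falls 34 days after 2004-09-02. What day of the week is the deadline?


Start: 2004-09-02 (Thursday)
Step 1 - find target date: add 34 days
  2004-09-02 + 34 days = 2004-10-06
Step 2 - day of week:
  34 mod 7 = 6
  Thursday + 6 days -> Wednesday
Result: Wednesday (2004-10-06)

Wednesday


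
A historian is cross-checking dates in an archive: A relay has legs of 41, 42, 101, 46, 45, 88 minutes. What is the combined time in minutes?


Durations: 41, 42, 101, 46, 45, 88
Running sum: 41
+ 42 = 83
+ 101 = 184
+ 46 = 230
+ 45 = 275
+ 88 = 363
Total duration: 363 minutes
That is 6 hours and 3 minutes

363


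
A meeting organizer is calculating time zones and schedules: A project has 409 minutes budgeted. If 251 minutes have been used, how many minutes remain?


Total budget: 409 minutes
Time used: 251 minutes
Remaining: 409 - 251 = 158 minutes
Percent used: 61.4%
Percent remaining: 38.6%

158


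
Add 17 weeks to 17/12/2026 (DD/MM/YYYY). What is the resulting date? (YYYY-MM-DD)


Start: 2026-12-17
Weeks to add: 17
Convert to days: 17 x 7 = 119 days
Add 119 days to 2026-12-17
Result: 2027-04-15

2027-04-15


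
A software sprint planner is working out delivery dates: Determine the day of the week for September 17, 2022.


Date: 2022-09-17
January 1, 2022 is a Saturday
Day of year: 260
Offset from Jan 1: 259 days
259 mod 7 = 0
Result: Saturday

Saturday


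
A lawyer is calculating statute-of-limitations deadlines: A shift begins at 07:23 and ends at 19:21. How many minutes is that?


Start time: 07:23 = 443 minutes from midnight
End time: 19:21 = 1161 minutes from midnight
Difference: 1161 - 443 = 718 minutes
That is 11 hours and 58 minutes

718


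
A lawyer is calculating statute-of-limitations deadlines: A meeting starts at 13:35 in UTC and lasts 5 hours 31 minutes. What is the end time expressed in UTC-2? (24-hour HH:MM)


Start: 13:35 in UTC
Step 1 - add duration:
  minutes: 35 + 31 = 66 (carry 1h)
  hours: 13 + 5 + 1 = 19
  end in UTC: 19:06
Step 2 - convert UTC -> UTC-2:
  offset difference: -2 - (0) = -2 hours
  19 + (-2) = 17 -> mod 24 = 17
Result: 17:06 in UTC-2

17:06


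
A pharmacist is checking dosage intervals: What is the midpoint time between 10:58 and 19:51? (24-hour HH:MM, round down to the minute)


Start time: 10:58 = 658 minutes from midnight
End time: 19:51 = 1191 minutes from midnight
Sum: 658 + 1191 = 1849
Midpoint: 1849 / 2 = 924 minutes
Convert: 924 / 60 = 15 hours, 24 minutes
Result: 15:24

15:24


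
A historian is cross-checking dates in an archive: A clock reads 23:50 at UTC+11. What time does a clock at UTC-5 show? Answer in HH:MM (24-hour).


Local time: 23:50 at UTC+11 (offset 11h)
Target zone: UTC-5 (offset -5h)
Difference: -5 - (11) = -16 hours
Calculation: 23 + (-16) = 7
Result: 07:50

07:50


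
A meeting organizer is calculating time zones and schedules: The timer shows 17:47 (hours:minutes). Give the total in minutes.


Hours: 17
Minutes: 47
Convert hours to minutes: 17 x 60 = 1020
Add remaining minutes: 1020 + 47 = 1067

1067


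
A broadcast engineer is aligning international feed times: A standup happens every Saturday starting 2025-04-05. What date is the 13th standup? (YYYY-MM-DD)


First occurrence: 2025-04-05 (occurrence 1)
Each occurrence is 7 days after the previous.
Occurrence 13 is 12 weeks after the first.
12 weeks = 84 days
2025-04-05 + 84 days = 2025-06-28

2025-06-28


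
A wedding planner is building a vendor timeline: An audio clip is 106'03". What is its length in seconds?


Minutes: 106
Seconds: 3
Convert minutes to seconds: 106 x 60 = 6360
Add remaining seconds: 6360 + 3 = 6363

6363


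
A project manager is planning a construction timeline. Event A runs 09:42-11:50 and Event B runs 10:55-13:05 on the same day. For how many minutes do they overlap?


Interval A: [582, 710] minutes from midnight
Interval B: [655, 785] minutes from midnight
Overlap start = max(582, 655) = 655
Overlap end = min(710, 785) = 710
Overlap = 710 - 655 = 55 minutes

55


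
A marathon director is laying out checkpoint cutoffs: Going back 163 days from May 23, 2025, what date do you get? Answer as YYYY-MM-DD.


Start: 2025-05-23
Subtracting 163 days
Days already passed in May: 23
After going back through May: 140 more days to subtract
April 2025: 30 days, 110 remaining
March 2025: 31 days, 79 remaining
February 2025: 28 days, 51 remaining
January 2025: 31 days, 20 remaining
Result: 2024-12-11

2024-12-11


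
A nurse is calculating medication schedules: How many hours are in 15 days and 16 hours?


Days: 15
Extra hours: 16
Hours per day: 24
Days to hours: 15 x 24 = 360
Total: 360 + 16 = 376

376


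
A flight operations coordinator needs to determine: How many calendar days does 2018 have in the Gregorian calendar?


Year: 2018
Check leap year rules:
Divisible by 4? No
2018 is not a leap year
Days: 365

365


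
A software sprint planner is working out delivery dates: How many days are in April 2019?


Month: April
Year: 2019
April is a 30-day month
Total: 30 days

30


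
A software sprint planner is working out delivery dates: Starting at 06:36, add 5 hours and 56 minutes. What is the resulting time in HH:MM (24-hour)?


Start time: 06:36
Adding: 5 hours 56 minutes
Minutes: 36 + 56 = 92
Minute overflow: 92 >= 60, so carry 1 hour, minutes = 32
Hours: 6 + 5 + 1 = 12
Result: 12:32

12:32


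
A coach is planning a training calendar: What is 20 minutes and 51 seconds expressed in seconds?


Minutes: 20
Extra seconds: 51
Seconds per minute: 60
Minutes to seconds: 20 x 60 = 1200
Total: 1200 + 51 = 1251

1251


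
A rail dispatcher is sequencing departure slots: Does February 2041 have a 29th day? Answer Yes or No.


Year: 2041
Divisible by 4? 2041 / 4 = 510.25 -> No
Not divisible by 4, so NOT a leap year

No


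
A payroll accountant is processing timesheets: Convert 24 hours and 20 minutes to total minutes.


Hours: 24
Extra minutes: 20
Minutes per hour: 60
Hours to minutes: 24 x 60 = 1440
Total: 1440 + 20 = 1460

1460


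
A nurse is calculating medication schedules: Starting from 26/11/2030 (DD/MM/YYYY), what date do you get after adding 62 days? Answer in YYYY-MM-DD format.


Start: 2030-11-26
Adding 62 days
Days remaining in November: 4
After November: 58 days still to add
December 2030: 31 days, 27 remaining
January 2031 has 31 days, need 27
Result: 2031-01-27

2031-01-27


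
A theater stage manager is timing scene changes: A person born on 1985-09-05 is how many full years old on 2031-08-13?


Birth: 1985-09-05
Reference: 2031-08-13
Year difference: 2031 - 1985 = 46
Has birthday (09-05) occurred by 08-13? No
Birthday not yet reached this year -> subtract 1
Age in full years: 45

45


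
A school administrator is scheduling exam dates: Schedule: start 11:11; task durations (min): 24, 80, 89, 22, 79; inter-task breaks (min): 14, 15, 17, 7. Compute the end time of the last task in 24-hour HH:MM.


Start: 11:11 = 671 min from midnight
  after task 1 (24 min): 11:35
  after break (14 min): 11:49
  after task 2 (80 min): 13:09
  after break (15 min): 13:24
  after task 3 (89 min): 14:53
  after break (17 min): 15:10
  after task 4 (22 min): 15:32
  after break (7 min): 15:39
  after task 5 (79 min): 16:58
Total elapsed: 347 minutes
End time: 16:58

16:58


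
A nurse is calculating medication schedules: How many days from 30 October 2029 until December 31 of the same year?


Start: October 30, 2029
End: December 31, 2029
Days left in October: 1
November: 30
December: 31
Sum of remaining months: 61
Total: 1 + 61 = 62

62


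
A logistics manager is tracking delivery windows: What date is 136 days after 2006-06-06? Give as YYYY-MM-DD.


Start: 2006-06-06
Adding 136 days
Days remaining in June: 24
After June: 112 days still to add
July 2006: 31 days, 81 remaining
August 2006: 31 days, 50 remaining
September 2006: 30 days, 20 remaining
October 2006 has 31 days, need 20
Result: 2006-10-20

2006-10-20


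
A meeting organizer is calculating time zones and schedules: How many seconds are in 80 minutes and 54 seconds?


Minutes: 80
Seconds: 54
Convert minutes to seconds: 80 x 60 = 4800
Add remaining seconds: 4800 + 54 = 4854

4854


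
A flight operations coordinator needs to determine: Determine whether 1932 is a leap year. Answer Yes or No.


Year: 1932
Divisible by 4? 1932 / 4 = 483.0 -> Yes
Divisible by 100? 1932 / 100 = 19.32 -> No
Divisible by 4 but not 100, so it IS a leap year

Yes


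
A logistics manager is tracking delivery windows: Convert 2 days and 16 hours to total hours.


Days: 2
Extra hours: 16
Hours per day: 24
Days to hours: 2 x 24 = 48
Total: 48 + 16 = 64

64


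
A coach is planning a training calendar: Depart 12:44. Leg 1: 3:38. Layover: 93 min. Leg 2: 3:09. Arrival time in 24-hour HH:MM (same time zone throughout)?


Depart: 12:44
Leg 1: +218 min -> 16:22
Layover: +93 min -> 17:55
Leg 2: +189 min -> 21:04
Total travel: 500 minutes = 8h 20m
Arrival: 21:04

21:04


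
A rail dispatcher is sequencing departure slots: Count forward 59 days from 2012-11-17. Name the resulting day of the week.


Start: 2012-11-17 (Saturday)
Step 1 - find target date: add 59 days
  2012-11-17 + 59 days = 2013-01-15
Step 2 - day of week:
  59 mod 7 = 3
  Saturday + 3 days -> Tuesday
Result: Tuesday (2013-01-15)

Tuesday


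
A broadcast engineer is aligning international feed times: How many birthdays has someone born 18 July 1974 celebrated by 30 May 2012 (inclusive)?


Birth: 1974-07-18
Reference: 2012-05-30
Year difference: 2012 - 1974 = 38
Has birthday (07-18) occurred by 05-30? No
Birthday not yet reached this year -> subtract 1
Age in full years: 37

37


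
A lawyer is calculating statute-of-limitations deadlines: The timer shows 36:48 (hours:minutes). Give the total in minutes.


Hours: 36
Minutes: 48
Convert hours to minutes: 36 x 60 = 2160
Add remaining minutes: 2160 + 48 = 2208

2208


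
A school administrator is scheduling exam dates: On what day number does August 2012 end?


Month: August
Year: 2012
August is a 31-day month
Total: 31 days

31


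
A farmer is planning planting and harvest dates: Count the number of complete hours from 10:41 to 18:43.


Start: 10:41
End: 18:43
Hour difference: 18 - 10 = 8 hours
Minute difference: 43 - 41 = 2 minutes
Total minutes: 482
Complete hours: 482 / 60 = 8 (remainder 2)

8


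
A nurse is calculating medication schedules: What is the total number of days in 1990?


Year: 1990
Check leap year rules:
Divisible by 4? No
1990 is not a leap year
Days: 365

365


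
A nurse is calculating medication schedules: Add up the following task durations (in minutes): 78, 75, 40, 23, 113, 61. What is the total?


Durations: 78, 75, 40, 23, 113, 61
Running sum: 78
+ 75 = 153
+ 40 = 193
+ 23 = 216
+ 113 = 329
+ 61 = 390
Total duration: 390 minutes
That is 6 hours and 30 minutes

390


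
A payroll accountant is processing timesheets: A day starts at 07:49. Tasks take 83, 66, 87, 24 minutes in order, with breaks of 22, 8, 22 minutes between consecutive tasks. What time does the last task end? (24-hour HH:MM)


Start: 07:49 = 469 min from midnight
  after task 1 (83 min): 09:12
  after break (22 min): 09:34
  after task 2 (66 min): 10:40
  after break (8 min): 10:48
  after task 3 (87 min): 12:15
  after break (22 min): 12:37
  after task 4 (24 min): 13:01
Total elapsed: 312 minutes
End time: 13:01

13:01


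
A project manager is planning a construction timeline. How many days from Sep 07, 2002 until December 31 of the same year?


Start: September 07, 2002
End: December 31, 2002
Days left in September: 23
October: 31
November: 30
December: 31
Sum of remaining months: 92
Total: 23 + 92 = 115

115


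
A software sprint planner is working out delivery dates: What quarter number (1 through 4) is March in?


Month: March (month 3)
Q1: January-March (months 1-3)
Q2: April-June (months 4-6)
Q3: July-September (months 7-9)
Q4: October-December (months 10-12)
Month 3 falls in Q1

1


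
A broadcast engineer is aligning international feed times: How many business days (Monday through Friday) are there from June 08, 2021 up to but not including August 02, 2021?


Start: 2021-06-08 (Tuesday)
End (exclusive): 2021-08-02 (Monday)
Total calendar days: 55
Full weeks: 55 // 7 = 7 -> 35 weekdays
Remaining 6 days starting on Tuesday:
  Tue(w), Wed(w), Thu(w), Fri(w), Sat(-), Sun(-) -> 4 weekdays
Total business days: 35 + 4 = 39

39


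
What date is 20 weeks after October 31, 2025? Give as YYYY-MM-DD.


Start: 2025-10-31
Weeks to add: 20
Convert to days: 20 x 7 = 140 days
Add 140 days to 2025-10-31
Result: 2026-03-20

2026-03-20


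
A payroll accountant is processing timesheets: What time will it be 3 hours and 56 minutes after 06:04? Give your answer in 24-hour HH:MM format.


Start time: 06:04
Adding: 3 hours 56 minutes
Minutes: 4 + 56 = 60
Minute overflow: 60 >= 60, so carry 1 hour, minutes = 0
Hours: 6 + 3 + 1 = 10
Result: 10:00

10:00


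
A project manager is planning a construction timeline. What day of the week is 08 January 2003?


Date: 2003-01-08
January 1, 2003 is a Wednesday
Day of year: 8
Offset from Jan 1: 7 days
7 mod 7 = 0
Result: Wednesday

Wednesday


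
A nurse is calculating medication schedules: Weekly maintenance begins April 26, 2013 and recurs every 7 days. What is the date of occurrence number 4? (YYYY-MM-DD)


First occurrence: 2013-04-26 (occurrence 1)
Each occurrence is 7 days after the previous.
Occurrence 4 is 3 weeks after the first.
3 weeks = 21 days
2013-04-26 + 21 days = 2013-05-17

2013-05-17


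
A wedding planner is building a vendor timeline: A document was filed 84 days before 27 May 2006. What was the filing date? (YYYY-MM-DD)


Start: 2006-05-27
Subtracting 84 days
Days already passed in May: 27
After going back through May: 57 more days to subtract
April 2006: 30 days, 27 remaining
March 2006 has 31 days, need 27
Result: 2006-03-04

2006-03-04
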